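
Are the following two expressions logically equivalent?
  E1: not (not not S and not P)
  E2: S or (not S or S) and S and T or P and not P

E1: not (not not S and not P)
    = not S or P   — De Morgan
E2: S or (not S or S) and S and T or P and not P
    = S or S and T or P and not P   — complement / identity
    = S or S and T   — complement / identity
    = S   — absorption
These differ: at P=0, S=0, T=0, E1 = 1 but E2 = 0.

No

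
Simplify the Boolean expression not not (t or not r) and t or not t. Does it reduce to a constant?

not not (t or not r) and t or not t
= (t or not r) and t or not t
= t or not t
= True

True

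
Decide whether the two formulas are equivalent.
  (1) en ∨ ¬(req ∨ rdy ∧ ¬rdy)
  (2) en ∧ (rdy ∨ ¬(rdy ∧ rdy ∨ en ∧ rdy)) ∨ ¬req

E1: en ∨ ¬(req ∨ rdy ∧ ¬rdy)
    = en ∨ ¬req   — complement / identity
E2: en ∧ (rdy ∨ ¬(rdy ∧ rdy ∨ en ∧ rdy)) ∨ ¬req
    = en ∧ (rdy ∨ ¬((rdy ∨ en) ∧ rdy)) ∨ ¬req   — distribution
    = en ∧ (rdy ∨ ¬rdy) ∨ ¬req   — absorption
    = en ∨ ¬req   — complement / identity
Both reduce to en ∨ ¬req, so they are equivalent.

Yes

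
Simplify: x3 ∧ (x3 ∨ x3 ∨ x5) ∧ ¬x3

x3 ∧ (x3 ∨ x3 ∨ x5) ∧ ¬x3
= x3 ∧ (x3 ∨ x5) ∧ ¬x3   — idempotence
= x3 ∧ ¬x3   — absorption
= False   — complement

False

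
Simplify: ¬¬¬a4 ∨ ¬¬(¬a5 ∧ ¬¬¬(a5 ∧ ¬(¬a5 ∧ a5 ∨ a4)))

¬a4 ∨ ¬a5

¬¬¬a4 ∨ ¬¬(¬a5 ∧ ¬¬¬(a5 ∧ ¬(¬a5 ∧ a5 ∨ a4)))
= ¬¬¬a4 ∨ ¬¬(¬a5 ∧ ¬(a5 ∧ ¬(¬a5 ∧ a5 ∨ a4)))   [double negation]
= ¬¬¬a4 ∨ ¬¬(¬a5 ∧ ¬(a5 ∧ ¬a4))   [complement / identity]
= ¬a4 ∨ ¬¬(¬a5 ∧ ¬(a5 ∧ ¬a4))   [double negation]
= ¬a4 ∨ ¬(a5 ∨ a5 ∧ ¬a4)   [De Morgan]
= ¬a4 ∨ ¬a5   [absorption]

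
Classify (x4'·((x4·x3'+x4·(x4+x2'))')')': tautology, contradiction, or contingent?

tautology

(x4'·((x4·x3'+x4·(x4+x2'))')')'
= (x4'·((x4·x3'+x4)')')'   (absorption)
= (x4'·(x4')')'   (absorption)
= x4+x4'   (De Morgan)
= 1   (complement)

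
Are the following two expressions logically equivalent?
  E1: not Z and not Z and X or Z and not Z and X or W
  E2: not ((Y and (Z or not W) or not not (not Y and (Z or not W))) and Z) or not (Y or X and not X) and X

No

E1: not Z and not Z and X or Z and not Z and X or W
    = not Z and X or W   [distribution]
E2: not ((Y and (Z or not W) or not not (not Y and (Z or not W))) and Z) or not (Y or X and not X) and X
    = not ((Y and (Z or not W) or not Y and (Z or not W)) and Z) or not (Y or X and not X) and X   [double negation]
    = not ((Z or not W) and Z) or not (Y or X and not X) and X   [distribution]
    = not ((Z or not W) and Z) or not Y and X   [complement / identity]
    = not Z or not Y and X   [absorption]
These differ: at W=1, X=0, Y=1, Z=1, E1 = 1 but E2 = 0.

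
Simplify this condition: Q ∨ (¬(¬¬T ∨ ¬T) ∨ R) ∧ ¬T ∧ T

Q

Q ∨ (¬(¬¬T ∨ ¬T) ∨ R) ∧ ¬T ∧ T
= Q ∨ (¬T ∧ T ∨ R) ∧ ¬T ∧ T   — De Morgan
= Q ∨ ¬T ∧ T   — absorption
= Q   — complement / identity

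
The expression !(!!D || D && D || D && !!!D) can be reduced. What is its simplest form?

!(!!D || D && D || D && !!!D)
= !(!!D || D && D || D && !D)   [double negation]
= !(D || D && D || D && !D)   [double negation]
= !(D || D)   [distribution]
= !D   [idempotence]

!D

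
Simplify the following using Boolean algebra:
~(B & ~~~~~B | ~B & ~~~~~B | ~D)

B & D

~(B & ~~~~~B | ~B & ~~~~~B | ~D)
= ~(~~~~~B | ~D)
= ~(~~~B | ~D)
= ~(~B | ~D)
= B & D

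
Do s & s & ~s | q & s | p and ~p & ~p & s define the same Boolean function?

E1: s & s & ~s | q & s | p
    = s & ~s | q & s | p
    = q & s | p
E2: ~p & ~p & s
    = ~p & s
These differ: at p=1, q=1, s=1, E1 = 1 but E2 = 0.

No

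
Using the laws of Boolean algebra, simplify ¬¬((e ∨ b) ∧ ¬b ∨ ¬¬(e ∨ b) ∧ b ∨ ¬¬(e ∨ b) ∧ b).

¬¬((e ∨ b) ∧ ¬b ∨ ¬¬(e ∨ b) ∧ b ∨ ¬¬(e ∨ b) ∧ b)
= ¬¬((e ∨ b) ∧ ¬b ∨ ¬¬(e ∨ b) ∧ b)   [idempotence]
= (e ∨ b) ∧ ¬b ∨ ¬¬(e ∨ b) ∧ b   [double negation]
= (e ∨ b) ∧ ¬b ∨ (e ∨ b) ∧ b   [double negation]
= e ∨ b   [distribution]

e ∨ b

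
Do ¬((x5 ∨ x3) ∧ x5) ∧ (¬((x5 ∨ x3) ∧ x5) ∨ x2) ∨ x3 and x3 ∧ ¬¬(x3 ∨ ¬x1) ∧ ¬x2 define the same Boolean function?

No

E1: ¬((x5 ∨ x3) ∧ x5) ∧ (¬((x5 ∨ x3) ∧ x5) ∨ x2) ∨ x3
    = ¬((x5 ∨ x3) ∧ x5) ∨ x3   [absorption]
    = ¬x5 ∨ x3   [absorption]
E2: x3 ∧ ¬¬(x3 ∨ ¬x1) ∧ ¬x2
    = x3 ∧ (x3 ∨ ¬x1) ∧ ¬x2   [double negation]
    = x3 ∧ ¬x2   [absorption]
These differ: at x1=1, x2=1, x3=0, x5=0, E1 = 1 but E2 = 0.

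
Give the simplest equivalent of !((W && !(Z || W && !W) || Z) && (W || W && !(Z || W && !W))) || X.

!W || X

!((W && !(Z || W && !W) || Z) && (W || W && !(Z || W && !W))) || X
= !(Z && W || W && !(Z || W && !W)) || X   — distribution
= !(Z && W || W && !Z) || X   — complement / identity
= !W || X   — distribution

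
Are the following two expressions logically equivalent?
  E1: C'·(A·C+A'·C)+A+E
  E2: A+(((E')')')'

E1: C'·(A·C+A'·C)+A+E
    = C'·C+A+E   — distribution
    = A+E   — complement / identity
E2: A+(((E')')')'
    = A+(E')'   — double negation
    = A+E   — double negation
Both reduce to A+E, so they are equivalent.

Yes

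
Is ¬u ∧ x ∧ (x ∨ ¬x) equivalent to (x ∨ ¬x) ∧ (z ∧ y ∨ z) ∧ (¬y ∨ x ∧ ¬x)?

No

E1: ¬u ∧ x ∧ (x ∨ ¬x)
    = ¬u ∧ x   (complement / identity)
E2: (x ∨ ¬x) ∧ (z ∧ y ∨ z) ∧ (¬y ∨ x ∧ ¬x)
    = (x ∨ ¬x) ∧ z ∧ (¬y ∨ x ∧ ¬x)   (absorption)
    = z ∧ (¬y ∨ x ∧ ¬x)   (complement / identity)
    = z ∧ ¬y   (complement / identity)
These differ: at u=0, x=1, y=0, z=0, E1 = 1 but E2 = 0.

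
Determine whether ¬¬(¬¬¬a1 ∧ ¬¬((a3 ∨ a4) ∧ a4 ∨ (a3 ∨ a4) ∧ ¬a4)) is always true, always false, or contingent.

contingent

¬¬(¬¬¬a1 ∧ ¬¬((a3 ∨ a4) ∧ a4 ∨ (a3 ∨ a4) ∧ ¬a4))
= ¬(¬¬a1 ∨ ¬((a3 ∨ a4) ∧ a4 ∨ (a3 ∨ a4) ∧ ¬a4))
= ¬(¬¬a1 ∨ ¬(a3 ∨ a4))
= ¬a1 ∧ (a3 ∨ a4)
This depends on a1, a3, a4, so it is not a constant.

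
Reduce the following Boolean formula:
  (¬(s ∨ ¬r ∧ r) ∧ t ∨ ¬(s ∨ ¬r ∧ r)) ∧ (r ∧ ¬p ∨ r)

(¬(s ∨ ¬r ∧ r) ∧ t ∨ ¬(s ∨ ¬r ∧ r)) ∧ (r ∧ ¬p ∨ r)
= (¬(s ∨ ¬r ∧ r) ∧ t ∨ ¬(s ∨ ¬r ∧ r)) ∧ r   (absorption)
= ¬(s ∨ ¬r ∧ r) ∧ r   (absorption)
= ¬s ∧ r   (complement / identity)

¬s ∧ r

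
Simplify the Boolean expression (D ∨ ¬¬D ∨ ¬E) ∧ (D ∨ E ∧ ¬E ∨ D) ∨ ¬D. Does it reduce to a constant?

(D ∨ ¬¬D ∨ ¬E) ∧ (D ∨ E ∧ ¬E ∨ D) ∨ ¬D
= (D ∨ D ∨ ¬E) ∧ (D ∨ E ∧ ¬E ∨ D) ∨ ¬D   [double negation]
= (D ∨ D ∨ ¬E) ∧ (D ∨ D) ∨ ¬D   [complement / identity]
= D ∨ D ∨ ¬D   [absorption]
= D ∨ ¬D   [idempotence]
= True   [complement]

True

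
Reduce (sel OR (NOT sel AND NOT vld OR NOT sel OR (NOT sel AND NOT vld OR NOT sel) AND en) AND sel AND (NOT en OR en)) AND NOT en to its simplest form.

sel AND NOT en

(sel OR (NOT sel AND NOT vld OR NOT sel OR (NOT sel AND NOT vld OR NOT sel) AND en) AND sel AND (NOT en OR en)) AND NOT en
= (sel OR (NOT sel AND NOT vld OR NOT sel) AND sel AND (NOT en OR en)) AND NOT en   (absorption)
= (sel OR (NOT sel AND NOT vld OR NOT sel) AND sel) AND NOT en   (complement / identity)
= (sel OR NOT sel AND sel) AND NOT en   (absorption)
= sel AND NOT en   (complement / identity)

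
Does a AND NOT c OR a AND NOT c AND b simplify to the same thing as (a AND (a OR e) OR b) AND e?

E1: a AND NOT c OR a AND NOT c AND b
    = a AND NOT c   [absorption]
E2: (a AND (a OR e) OR b) AND e
    = (a OR b) AND e   [absorption]
These differ: at a=1, b=1, c=1, e=1, E1 = 0 but E2 = 1.

No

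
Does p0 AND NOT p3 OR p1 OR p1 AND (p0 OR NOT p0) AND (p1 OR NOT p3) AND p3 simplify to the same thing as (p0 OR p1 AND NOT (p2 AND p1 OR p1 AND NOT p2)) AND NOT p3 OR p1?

Yes

E1: p0 AND NOT p3 OR p1 OR p1 AND (p0 OR NOT p0) AND (p1 OR NOT p3) AND p3
    = p0 AND NOT p3 OR p1 OR p1 AND (p1 OR NOT p3) AND p3   [complement / identity]
    = p0 AND NOT p3 OR p1 OR p1 AND p3   [absorption]
    = p0 AND NOT p3 OR p1   [absorption]
E2: (p0 OR p1 AND NOT (p2 AND p1 OR p1 AND NOT p2)) AND NOT p3 OR p1
    = (p0 OR p1 AND NOT p1) AND NOT p3 OR p1   [distribution]
    = p0 AND NOT p3 OR p1   [complement / identity]
Both reduce to p0 AND NOT p3 OR p1, so they are equivalent.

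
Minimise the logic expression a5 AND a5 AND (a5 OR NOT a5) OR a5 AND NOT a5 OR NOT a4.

a5 OR NOT a4

a5 AND a5 AND (a5 OR NOT a5) OR a5 AND NOT a5 OR NOT a4
= (a5 AND (a5 OR NOT a5) OR NOT a5) AND a5 OR NOT a4   [distribution]
= (a5 OR NOT a5) AND a5 OR NOT a4   [complement / identity]
= a5 OR NOT a4   [complement / identity]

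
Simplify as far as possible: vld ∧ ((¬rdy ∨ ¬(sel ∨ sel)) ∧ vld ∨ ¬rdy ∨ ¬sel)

vld ∧ (¬rdy ∨ ¬sel)

vld ∧ ((¬rdy ∨ ¬(sel ∨ sel)) ∧ vld ∨ ¬rdy ∨ ¬sel)
= vld ∧ ((¬rdy ∨ ¬sel) ∧ vld ∨ ¬rdy ∨ ¬sel)   — idempotence
= vld ∧ (¬rdy ∨ ¬sel)   — absorption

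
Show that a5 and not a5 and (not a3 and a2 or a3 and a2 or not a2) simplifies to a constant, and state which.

False

a5 and not a5 and (not a3 and a2 or a3 and a2 or not a2)
= a5 and not a5 and (a2 or not a2)
= a5 and not a5
= False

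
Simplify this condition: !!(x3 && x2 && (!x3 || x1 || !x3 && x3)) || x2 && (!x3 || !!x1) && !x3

x2 && (!x3 || x1)

!!(x3 && x2 && (!x3 || x1 || !x3 && x3)) || x2 && (!x3 || !!x1) && !x3
= x3 && x2 && (!x3 || x1 || !x3 && x3) || x2 && (!x3 || !!x1) && !x3
= x3 && x2 && (!x3 || x1 || !x3 && x3) || x2 && (!x3 || x1) && !x3
= x3 && x2 && (!x3 || x1) || x2 && (!x3 || x1) && !x3
= x2 && (!x3 || x1)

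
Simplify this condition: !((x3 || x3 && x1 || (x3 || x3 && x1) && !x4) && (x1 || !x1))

!x3

!((x3 || x3 && x1 || (x3 || x3 && x1) && !x4) && (x1 || !x1))
= !(x3 || x3 && x1 || (x3 || x3 && x1) && !x4)   — complement / identity
= !(x3 || x3 && x1)   — absorption
= !x3   — absorption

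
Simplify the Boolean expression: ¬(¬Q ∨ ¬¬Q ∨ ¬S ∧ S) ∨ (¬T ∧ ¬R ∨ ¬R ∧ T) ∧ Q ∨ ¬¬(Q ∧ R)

Q

¬(¬Q ∨ ¬¬Q ∨ ¬S ∧ S) ∨ (¬T ∧ ¬R ∨ ¬R ∧ T) ∧ Q ∨ ¬¬(Q ∧ R)
= ¬(¬Q ∨ ¬¬Q) ∨ (¬T ∧ ¬R ∨ ¬R ∧ T) ∧ Q ∨ ¬¬(Q ∧ R)   (complement / identity)
= ¬(¬Q ∨ ¬¬Q) ∨ ¬R ∧ Q ∨ ¬¬(Q ∧ R)   (distribution)
= ¬(¬Q ∨ ¬¬Q) ∨ ¬R ∧ Q ∨ Q ∧ R   (double negation)
= ¬(¬Q ∨ ¬¬Q) ∨ Q   (distribution)
= Q ∧ ¬Q ∨ Q   (De Morgan)
= Q   (complement / identity)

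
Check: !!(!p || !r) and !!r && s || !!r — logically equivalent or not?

No

E1: !!(!p || !r)
    = !p || !r
E2: !!r && s || !!r
    = !!r
    = r
These differ: at p=0, r=0, s=0, E1 = 1 but E2 = 0.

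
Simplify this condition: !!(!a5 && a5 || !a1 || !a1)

!!(!a5 && a5 || !a1 || !a1)
= !!(!a5 && a5 || !a1)
= !!!a1
= !a1

!a1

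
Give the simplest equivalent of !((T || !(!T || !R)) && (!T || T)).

!T

!((T || !(!T || !R)) && (!T || T))
= !((T || T && R) && (!T || T))   [De Morgan]
= !(T && (!T || T))   [absorption]
= !T   [complement / identity]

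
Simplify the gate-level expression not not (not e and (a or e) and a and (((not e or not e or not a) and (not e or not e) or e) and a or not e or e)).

not e and a

not not (not e and (a or e) and a and (((not e or not e or not a) and (not e or not e) or e) and a or not e or e))
= not not (not e and (a or e) and a and ((not e or not e or e) and a or not e or e))   — absorption
= not not (not e and (a or e) and a and ((not e or e) and a or not e or e))   — idempotence
= not not (not e and (a or e) and a and (not e or e))   — absorption
= not not (not e and a and (not e or e))   — absorption
= not not (not e and a)   — complement / identity
= not e and a   — double negation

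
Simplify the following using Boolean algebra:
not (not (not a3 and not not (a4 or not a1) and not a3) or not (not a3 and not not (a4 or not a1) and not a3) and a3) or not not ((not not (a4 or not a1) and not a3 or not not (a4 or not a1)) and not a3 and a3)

not (not (not a3 and not not (a4 or not a1) and not a3) or not (not a3 and not not (a4 or not a1) and not a3) and a3) or not not ((not not (a4 or not a1) and not a3 or not not (a4 or not a1)) and not a3 and a3)
= not (not (not a3 and not not (a4 or not a1) and not a3) or not (not a3 and not not (a4 or not a1) and not a3) and a3) or (not not (a4 or not a1) and not a3 or not not (a4 or not a1)) and not a3 and a3   — double negation
= not (not (not a3 and not not (a4 or not a1) and not a3) or not (not a3 and not not (a4 or not a1) and not a3) and a3) or not not (a4 or not a1) and not a3 and a3   — absorption
= not not (not a3 and not not (a4 or not a1) and not a3) or not not (a4 or not a1) and not a3 and a3   — absorption
= not a3 and not not (a4 or not a1) and not a3 or not not (a4 or not a1) and not a3 and a3   — double negation
= not not (a4 or not a1) and not a3   — distribution
= (a4 or not a1) and not a3   — double negation

(a4 or not a1) and not a3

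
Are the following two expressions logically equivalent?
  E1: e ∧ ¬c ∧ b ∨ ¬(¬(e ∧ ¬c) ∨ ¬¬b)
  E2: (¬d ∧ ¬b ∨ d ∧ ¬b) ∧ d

No

E1: e ∧ ¬c ∧ b ∨ ¬(¬(e ∧ ¬c) ∨ ¬¬b)
    = e ∧ ¬c ∧ b ∨ e ∧ ¬c ∧ ¬b   (De Morgan)
    = e ∧ ¬c   (distribution)
E2: (¬d ∧ ¬b ∨ d ∧ ¬b) ∧ d
    = ¬b ∧ d   (distribution)
These differ: at b=0, c=0, d=1, e=0, E1 = 0 but E2 = 1.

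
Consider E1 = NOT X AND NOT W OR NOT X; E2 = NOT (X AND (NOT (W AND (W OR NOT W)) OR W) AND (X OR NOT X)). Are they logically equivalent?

E1: NOT X AND NOT W OR NOT X
    = NOT X
E2: NOT (X AND (NOT (W AND (W OR NOT W)) OR W) AND (X OR NOT X))
    = NOT (X AND (NOT W OR W) AND (X OR NOT X))
    = NOT (X AND (NOT W OR W))
    = NOT X
Both reduce to NOT X, so they are equivalent.

Yes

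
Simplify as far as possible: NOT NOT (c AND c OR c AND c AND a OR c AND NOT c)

c

NOT NOT (c AND c OR c AND c AND a OR c AND NOT c)
= NOT NOT (c AND c OR c AND c AND a)   — complement / identity
= NOT NOT (c AND c)   — absorption
= NOT NOT c   — idempotence
= c   — double negation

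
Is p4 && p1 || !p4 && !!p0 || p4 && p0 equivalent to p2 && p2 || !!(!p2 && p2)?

No

E1: p4 && p1 || !p4 && !!p0 || p4 && p0
    = p4 && p1 || !p4 && p0 || p4 && p0   [double negation]
    = p4 && p1 || (!p4 || p4) && p0   [distribution]
    = p4 && p1 || p0   [complement / identity]
E2: p2 && p2 || !!(!p2 && p2)
    = p2 && p2 || !p2 && p2   [double negation]
    = p2   [distribution]
These differ: at p0=0, p1=1, p2=1, p4=0, E1 = 0 but E2 = 1.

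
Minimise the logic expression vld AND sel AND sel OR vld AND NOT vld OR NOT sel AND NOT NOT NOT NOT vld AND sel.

vld AND sel

vld AND sel AND sel OR vld AND NOT vld OR NOT sel AND NOT NOT NOT NOT vld AND sel
= vld AND sel AND sel OR vld AND NOT vld OR NOT sel AND NOT NOT vld AND sel   [double negation]
= vld AND sel AND sel OR vld AND NOT vld OR NOT sel AND vld AND sel   [double negation]
= vld AND sel AND sel OR NOT sel AND vld AND sel   [complement / identity]
= vld AND sel   [distribution]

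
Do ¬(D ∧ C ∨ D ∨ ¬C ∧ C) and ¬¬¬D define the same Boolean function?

E1: ¬(D ∧ C ∨ D ∨ ¬C ∧ C)
    = ¬(D ∧ C ∨ D)
    = ¬D
E2: ¬¬¬D
    = ¬D
Both reduce to ¬D, so they are equivalent.

Yes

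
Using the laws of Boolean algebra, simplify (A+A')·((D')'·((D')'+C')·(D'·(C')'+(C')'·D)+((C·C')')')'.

(A+A')·((D')'·((D')'+C')·(D'·(C')'+(C')'·D)+((C·C')')')'
= (A+A')·((D')'·((D')'+C')·(D'·(C')'+(C')'·D)+C·C')'   [double negation]
= (A+A')·((D')'·(D'·(C')'+(C')'·D)+C·C')'   [absorption]
= (A+A')·((D')'·(C')'+C·C')'   [distribution]
= (A+A')·((D')'·(C')')'   [complement / identity]
= (A+A')·(D'+C')   [De Morgan]
= D'+C'   [complement / identity]

D'+C'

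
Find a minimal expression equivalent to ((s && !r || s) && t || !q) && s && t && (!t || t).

s && t

((s && !r || s) && t || !q) && s && t && (!t || t)
= (s && t || !q) && s && t && (!t || t)   — absorption
= (s && t || !q) && s && t   — complement / identity
= s && t   — absorption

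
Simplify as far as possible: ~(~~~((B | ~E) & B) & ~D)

B | D

~(~~~((B | ~E) & B) & ~D)
= ~~((B | ~E) & B) | D   [De Morgan]
= ~~B | D   [absorption]
= B | D   [double negation]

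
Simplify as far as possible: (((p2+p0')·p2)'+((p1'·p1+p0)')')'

p2·p0'

(((p2+p0')·p2)'+((p1'·p1+p0)')')'
= (((p2+p0')·p2)'+(p0')')'   [complement / identity]
= (p2+p0')·p2·p0'   [De Morgan]
= p2·p0'   [absorption]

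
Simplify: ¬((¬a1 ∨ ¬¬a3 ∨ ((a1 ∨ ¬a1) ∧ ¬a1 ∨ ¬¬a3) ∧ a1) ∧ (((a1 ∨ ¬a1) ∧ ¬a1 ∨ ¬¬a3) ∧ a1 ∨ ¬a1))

¬((¬a1 ∨ ¬¬a3 ∨ ((a1 ∨ ¬a1) ∧ ¬a1 ∨ ¬¬a3) ∧ a1) ∧ (((a1 ∨ ¬a1) ∧ ¬a1 ∨ ¬¬a3) ∧ a1 ∨ ¬a1))
= ¬((¬a1 ∨ ¬¬a3) ∧ ¬a1 ∨ ((a1 ∨ ¬a1) ∧ ¬a1 ∨ ¬¬a3) ∧ a1)
= ¬((¬a1 ∨ ¬¬a3) ∧ ¬a1 ∨ (¬a1 ∨ ¬¬a3) ∧ a1)
= ¬(¬a1 ∨ ¬¬a3)
= a1 ∧ ¬a3

a1 ∧ ¬a3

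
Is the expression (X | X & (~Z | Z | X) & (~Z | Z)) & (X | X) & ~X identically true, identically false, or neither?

identically false

(X | X & (~Z | Z | X) & (~Z | Z)) & (X | X) & ~X
= (X | X & (~Z | Z)) & (X | X) & ~X
= (X | X) & (X | X) & ~X
= (X | X) & ~X
= X & ~X
= 0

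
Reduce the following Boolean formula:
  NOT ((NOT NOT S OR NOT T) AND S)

NOT ((NOT NOT S OR NOT T) AND S)
= NOT ((S OR NOT T) AND S)
= NOT S

NOT S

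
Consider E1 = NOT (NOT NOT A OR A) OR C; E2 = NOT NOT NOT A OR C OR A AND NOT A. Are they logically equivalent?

Yes

E1: NOT (NOT NOT A OR A) OR C
    = NOT (A OR A) OR C   (double negation)
    = NOT A OR C   (idempotence)
E2: NOT NOT NOT A OR C OR A AND NOT A
    = NOT A OR C OR A AND NOT A   (double negation)
    = NOT A OR C   (complement / identity)
Both reduce to NOT A OR C, so they are equivalent.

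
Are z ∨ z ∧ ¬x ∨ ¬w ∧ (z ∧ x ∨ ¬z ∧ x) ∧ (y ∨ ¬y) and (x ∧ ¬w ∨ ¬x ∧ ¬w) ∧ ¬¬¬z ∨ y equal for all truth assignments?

No

E1: z ∨ z ∧ ¬x ∨ ¬w ∧ (z ∧ x ∨ ¬z ∧ x) ∧ (y ∨ ¬y)
    = z ∨ z ∧ ¬x ∨ ¬w ∧ x ∧ (y ∨ ¬y)   [distribution]
    = z ∨ ¬w ∧ x ∧ (y ∨ ¬y)   [absorption]
    = z ∨ ¬w ∧ x   [complement / identity]
E2: (x ∧ ¬w ∨ ¬x ∧ ¬w) ∧ ¬¬¬z ∨ y
    = ¬w ∧ ¬¬¬z ∨ y   [distribution]
    = ¬w ∧ ¬z ∨ y   [double negation]
These differ: at w=1, x=0, y=0, z=1, E1 = 1 but E2 = 0.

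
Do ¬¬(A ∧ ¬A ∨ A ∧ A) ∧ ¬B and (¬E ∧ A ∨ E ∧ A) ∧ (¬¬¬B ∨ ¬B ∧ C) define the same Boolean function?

Yes

E1: ¬¬(A ∧ ¬A ∨ A ∧ A) ∧ ¬B
    = ¬¬A ∧ ¬B   [distribution]
    = A ∧ ¬B   [double negation]
E2: (¬E ∧ A ∨ E ∧ A) ∧ (¬¬¬B ∨ ¬B ∧ C)
    = (¬E ∧ A ∨ E ∧ A) ∧ (¬B ∨ ¬B ∧ C)   [double negation]
    = A ∧ (¬B ∨ ¬B ∧ C)   [distribution]
    = A ∧ ¬B   [absorption]
Both reduce to A ∧ ¬B, so they are equivalent.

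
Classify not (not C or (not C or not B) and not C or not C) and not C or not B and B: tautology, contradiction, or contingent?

contradiction

not (not C or (not C or not B) and not C or not C) and not C or not B and B
= not (not C or (not C or not B) and not C or not C) and not C
= not (not C or not C or not C) and not C
= not (not C or not C) and not C
= C and C and not C
= C and not C
= False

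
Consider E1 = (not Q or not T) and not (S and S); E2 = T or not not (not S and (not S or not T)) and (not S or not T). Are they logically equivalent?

E1: (not Q or not T) and not (S and S)
    = (not Q or not T) and not S   — idempotence
E2: T or not not (not S and (not S or not T)) and (not S or not T)
    = T or not S and (not S or not T) and (not S or not T)   — double negation
    = T or not S and (not S or not T)   — absorption
    = T or not S   — absorption
These differ: at Q=1, S=1, T=1, E1 = 0 but E2 = 1.

No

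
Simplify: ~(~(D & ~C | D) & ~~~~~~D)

1

~(~(D & ~C | D) & ~~~~~~D)
= ~(~(D & ~C | D) & ~~~~D)
= ~(~D & ~~~~D)
= D | ~~~D
= D | ~D
= 1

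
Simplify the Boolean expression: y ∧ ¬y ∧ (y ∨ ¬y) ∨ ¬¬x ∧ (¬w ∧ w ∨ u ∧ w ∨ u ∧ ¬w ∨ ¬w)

x ∧ (u ∨ ¬w)

y ∧ ¬y ∧ (y ∨ ¬y) ∨ ¬¬x ∧ (¬w ∧ w ∨ u ∧ w ∨ u ∧ ¬w ∨ ¬w)
= y ∧ ¬y ∧ (y ∨ ¬y) ∨ ¬¬x ∧ (¬w ∧ w ∨ u ∨ ¬w)   — distribution
= y ∧ ¬y ∨ ¬¬x ∧ (¬w ∧ w ∨ u ∨ ¬w)   — complement / identity
= ¬¬x ∧ (¬w ∧ w ∨ u ∨ ¬w)   — complement / identity
= x ∧ (¬w ∧ w ∨ u ∨ ¬w)   — double negation
= x ∧ (u ∨ ¬w)   — complement / identity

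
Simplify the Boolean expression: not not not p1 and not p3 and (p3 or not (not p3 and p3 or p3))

not not not p1 and not p3 and (p3 or not (not p3 and p3 or p3))
= not p1 and not p3 and (p3 or not (not p3 and p3 or p3))   [double negation]
= not p1 and not p3 and (p3 or not p3)   [complement / identity]
= not p1 and not p3   [complement / identity]

not p1 and not p3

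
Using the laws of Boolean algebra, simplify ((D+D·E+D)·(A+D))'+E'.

((D+D·E+D)·(A+D))'+E'
= ((D+D)·(A+D))'+E'   — absorption
= (D·A+D)'+E'   — distribution
= D'+E'   — absorption

D'+E'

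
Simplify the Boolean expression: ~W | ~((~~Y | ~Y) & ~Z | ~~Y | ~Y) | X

~W | ~((~~Y | ~Y) & ~Z | ~~Y | ~Y) | X
= ~W | ~(~~Y | ~Y) | X
= ~W | ~Y & Y | X
= ~W | X

~W | X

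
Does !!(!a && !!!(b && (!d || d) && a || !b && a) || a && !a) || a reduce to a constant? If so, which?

yes, True

!!(!a && !!!(b && (!d || d) && a || !b && a) || a && !a) || a
= !!(!a && !(b && (!d || d) && a || !b && a) || a && !a) || a   — double negation
= !!(!a && !(b && a || !b && a) || a && !a) || a   — complement / identity
= !!(!a && !a || a && !a) || a   — distribution
= !!!a || a   — distribution
= !a || a   — double negation
= true   — complement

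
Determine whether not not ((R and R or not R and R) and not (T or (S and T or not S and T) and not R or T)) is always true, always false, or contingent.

contingent

not not ((R and R or not R and R) and not (T or (S and T or not S and T) and not R or T))
= (R and R or not R and R) and not (T or (S and T or not S and T) and not R or T)   [double negation]
= (R and R or not R and R) and not (T or T and not R or T)   [distribution]
= (R and R or not R and R) and not (T or T)   [absorption]
= R and not (T or T)   [distribution]
= R and not T   [idempotence]
This depends on R, T, so it is not a constant.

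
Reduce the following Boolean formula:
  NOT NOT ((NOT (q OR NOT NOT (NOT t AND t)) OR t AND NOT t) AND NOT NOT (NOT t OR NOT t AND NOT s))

NOT q AND NOT t

NOT NOT ((NOT (q OR NOT NOT (NOT t AND t)) OR t AND NOT t) AND NOT NOT (NOT t OR NOT t AND NOT s))
= NOT NOT ((NOT (q OR NOT t AND t) OR t AND NOT t) AND NOT NOT (NOT t OR NOT t AND NOT s))   — double negation
= (NOT (q OR NOT t AND t) OR t AND NOT t) AND NOT NOT (NOT t OR NOT t AND NOT s)   — double negation
= (NOT (q OR NOT t AND t) OR t AND NOT t) AND NOT NOT NOT t   — absorption
= (NOT (q OR NOT t AND t) OR t AND NOT t) AND NOT t   — double negation
= NOT (q OR NOT t AND t) AND NOT t   — complement / identity
= NOT q AND NOT t   — complement / identity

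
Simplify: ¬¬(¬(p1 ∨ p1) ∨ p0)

¬¬(¬(p1 ∨ p1) ∨ p0)
= ¬(p1 ∨ p1) ∨ p0   — double negation
= ¬p1 ∨ p0   — idempotence

¬p1 ∨ p0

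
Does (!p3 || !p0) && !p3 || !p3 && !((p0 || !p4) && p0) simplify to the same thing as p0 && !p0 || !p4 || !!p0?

No

E1: (!p3 || !p0) && !p3 || !p3 && !((p0 || !p4) && p0)
    = !p3 || !p3 && !((p0 || !p4) && p0)
    = !p3 || !p3 && !p0
    = !p3
E2: p0 && !p0 || !p4 || !!p0
    = p0 && !p0 || !p4 || p0
    = !p4 || p0
These differ: at p0=1, p3=1, p4=0, E1 = 0 but E2 = 1.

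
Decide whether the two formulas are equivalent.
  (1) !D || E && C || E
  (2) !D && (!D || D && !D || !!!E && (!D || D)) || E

E1: !D || E && C || E
    = !D || E   — absorption
E2: !D && (!D || D && !D || !!!E && (!D || D)) || E
    = !D && (!D || D && !D || !E && (!D || D)) || E   — double negation
    = !D && (!D || !E && (!D || D)) || E   — complement / identity
    = !D && (!D || !E) || E   — complement / identity
    = !D || E   — absorption
Both reduce to !D || E, so they are equivalent.

Yes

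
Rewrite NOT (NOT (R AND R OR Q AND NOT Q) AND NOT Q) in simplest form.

NOT (NOT (R AND R OR Q AND NOT Q) AND NOT Q)
= R AND R OR Q AND NOT Q OR Q   [De Morgan]
= R OR Q AND NOT Q OR Q   [idempotence]
= R OR Q   [complement / identity]

R OR Q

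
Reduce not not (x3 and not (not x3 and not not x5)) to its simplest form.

x3

not not (x3 and not (not x3 and not not x5))
= x3 and not (not x3 and not not x5)   (double negation)
= x3 and (x3 or not x5)   (De Morgan)
= x3   (absorption)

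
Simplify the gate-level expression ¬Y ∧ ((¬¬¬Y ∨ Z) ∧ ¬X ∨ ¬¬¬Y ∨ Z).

¬Y ∧ ((¬¬¬Y ∨ Z) ∧ ¬X ∨ ¬¬¬Y ∨ Z)
= ¬Y ∧ (¬¬¬Y ∨ Z)
= ¬Y ∧ (¬Y ∨ Z)
= ¬Y

¬Y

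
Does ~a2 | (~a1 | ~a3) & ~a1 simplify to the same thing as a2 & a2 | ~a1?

E1: ~a2 | (~a1 | ~a3) & ~a1
    = ~a2 | ~a1   [absorption]
E2: a2 & a2 | ~a1
    = a2 | ~a1   [idempotence]
These differ: at a1=1, a2=0, a3=1, E1 = 1 but E2 = 0.

No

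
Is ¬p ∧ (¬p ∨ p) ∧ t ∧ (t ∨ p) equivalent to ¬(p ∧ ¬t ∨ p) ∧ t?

E1: ¬p ∧ (¬p ∨ p) ∧ t ∧ (t ∨ p)
    = ¬p ∧ t ∧ (t ∨ p)
    = ¬p ∧ t
E2: ¬(p ∧ ¬t ∨ p) ∧ t
    = ¬p ∧ t
Both reduce to ¬p ∧ t, so they are equivalent.

Yes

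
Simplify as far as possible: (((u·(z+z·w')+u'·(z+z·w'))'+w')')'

(((u·(z+z·w')+u'·(z+z·w'))'+w')')'
= (u·(z+z·w')+u'·(z+z·w'))'+w'   — double negation
= (z+z·w')'+w'   — distribution
= z'+w'   — absorption

z'+w'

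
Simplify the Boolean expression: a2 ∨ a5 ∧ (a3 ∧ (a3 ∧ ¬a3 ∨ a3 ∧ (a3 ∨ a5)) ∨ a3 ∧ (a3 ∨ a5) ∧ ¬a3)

a2 ∨ a5 ∧ a3

a2 ∨ a5 ∧ (a3 ∧ (a3 ∧ ¬a3 ∨ a3 ∧ (a3 ∨ a5)) ∨ a3 ∧ (a3 ∨ a5) ∧ ¬a3)
= a2 ∨ a5 ∧ (a3 ∧ a3 ∧ (a3 ∨ a5) ∨ a3 ∧ (a3 ∨ a5) ∧ ¬a3)   — complement / identity
= a2 ∨ a5 ∧ a3 ∧ (a3 ∨ a5) ∧ (a3 ∨ ¬a3)   — distribution
= a2 ∨ a5 ∧ a3 ∧ (a3 ∨ a5)   — complement / identity
= a2 ∨ a5 ∧ a3   — absorption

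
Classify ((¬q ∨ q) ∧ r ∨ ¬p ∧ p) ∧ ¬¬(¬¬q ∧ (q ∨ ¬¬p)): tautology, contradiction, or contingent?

contingent

((¬q ∨ q) ∧ r ∨ ¬p ∧ p) ∧ ¬¬(¬¬q ∧ (q ∨ ¬¬p))
= ((¬q ∨ q) ∧ r ∨ ¬p ∧ p) ∧ ¬¬(¬¬q ∧ (q ∨ p))   [double negation]
= ((¬q ∨ q) ∧ r ∨ ¬p ∧ p) ∧ ¬¬(q ∧ (q ∨ p))   [double negation]
= (¬q ∨ q) ∧ r ∧ ¬¬(q ∧ (q ∨ p))   [complement / identity]
= r ∧ ¬¬(q ∧ (q ∨ p))   [complement / identity]
= r ∧ ¬¬q   [absorption]
= r ∧ q   [double negation]
This depends on q, r, so it is not a constant.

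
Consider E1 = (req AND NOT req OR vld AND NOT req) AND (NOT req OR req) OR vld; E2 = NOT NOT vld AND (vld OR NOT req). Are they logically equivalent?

E1: (req AND NOT req OR vld AND NOT req) AND (NOT req OR req) OR vld
    = req AND NOT req OR vld AND NOT req OR vld   — complement / identity
    = vld AND NOT req OR vld   — complement / identity
    = vld   — absorption
E2: NOT NOT vld AND (vld OR NOT req)
    = vld AND (vld OR NOT req)   — double negation
    = vld   — absorption
Both reduce to vld, so they are equivalent.

Yes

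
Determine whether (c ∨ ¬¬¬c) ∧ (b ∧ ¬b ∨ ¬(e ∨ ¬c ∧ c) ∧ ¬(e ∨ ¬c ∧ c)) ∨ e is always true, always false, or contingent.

always true

(c ∨ ¬¬¬c) ∧ (b ∧ ¬b ∨ ¬(e ∨ ¬c ∧ c) ∧ ¬(e ∨ ¬c ∧ c)) ∨ e
= (c ∨ ¬¬¬c) ∧ (b ∧ ¬b ∨ ¬(e ∨ ¬c ∧ c)) ∨ e   [idempotence]
= (c ∨ ¬c) ∧ (b ∧ ¬b ∨ ¬(e ∨ ¬c ∧ c)) ∨ e   [double negation]
= (c ∨ ¬c) ∧ ¬(e ∨ ¬c ∧ c) ∨ e   [complement / identity]
= (c ∨ ¬c) ∧ ¬e ∨ e   [complement / identity]
= ¬e ∨ e   [complement / identity]
= True   [complement]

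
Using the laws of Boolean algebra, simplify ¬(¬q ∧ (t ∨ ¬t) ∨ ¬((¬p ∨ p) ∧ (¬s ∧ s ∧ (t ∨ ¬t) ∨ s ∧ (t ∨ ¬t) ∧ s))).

q ∧ s

¬(¬q ∧ (t ∨ ¬t) ∨ ¬((¬p ∨ p) ∧ (¬s ∧ s ∧ (t ∨ ¬t) ∨ s ∧ (t ∨ ¬t) ∧ s)))
= ¬(¬q ∧ (t ∨ ¬t) ∨ ¬((¬p ∨ p) ∧ s ∧ (t ∨ ¬t)))
= ¬(¬q ∧ (t ∨ ¬t) ∨ ¬((¬p ∨ p) ∧ s))
= ¬(¬q ∨ ¬((¬p ∨ p) ∧ s))
= ¬(¬q ∨ ¬s)
= q ∧ s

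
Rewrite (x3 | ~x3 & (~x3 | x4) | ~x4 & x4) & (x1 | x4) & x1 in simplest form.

(x3 | ~x3 & (~x3 | x4) | ~x4 & x4) & (x1 | x4) & x1
= (x3 | ~x3 & (~x3 | x4) | ~x4 & x4) & x1   — absorption
= (x3 | ~x3 | ~x4 & x4) & x1   — absorption
= (x3 | ~x3) & x1   — complement / identity
= x1   — complement / identity

x1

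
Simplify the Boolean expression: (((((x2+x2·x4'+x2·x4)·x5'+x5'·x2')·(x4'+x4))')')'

(((((x2+x2·x4'+x2·x4)·x5'+x5'·x2')·(x4'+x4))')')'
= (((((x2+x2)·x5'+x5'·x2')·(x4'+x4))')')'
= (((x2+x2)·x5'+x5'·x2')·(x4'+x4))'
= ((x2·x5'+x5'·x2')·(x4'+x4))'
= (x2·x5'+x5'·x2')'
= (x5')'
= x5

x5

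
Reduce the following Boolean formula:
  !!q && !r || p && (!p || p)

q && !r || p

!!q && !r || p && (!p || p)
= q && !r || p && (!p || p)   — double negation
= q && !r || p   — complement / identity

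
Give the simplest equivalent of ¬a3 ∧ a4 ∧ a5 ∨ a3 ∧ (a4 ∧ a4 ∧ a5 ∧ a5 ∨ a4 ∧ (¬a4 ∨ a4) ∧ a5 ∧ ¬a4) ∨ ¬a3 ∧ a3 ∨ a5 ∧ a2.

(a4 ∨ a2) ∧ a5

¬a3 ∧ a4 ∧ a5 ∨ a3 ∧ (a4 ∧ a4 ∧ a5 ∧ a5 ∨ a4 ∧ (¬a4 ∨ a4) ∧ a5 ∧ ¬a4) ∨ ¬a3 ∧ a3 ∨ a5 ∧ a2
= ¬a3 ∧ a4 ∧ a5 ∨ a3 ∧ (a4 ∧ a4 ∧ a5 ∨ a4 ∧ (¬a4 ∨ a4) ∧ a5 ∧ ¬a4) ∨ ¬a3 ∧ a3 ∨ a5 ∧ a2   — idempotence
= ¬a3 ∧ a4 ∧ a5 ∨ a3 ∧ (a4 ∧ a4 ∧ a5 ∨ a4 ∧ a5 ∧ ¬a4) ∨ ¬a3 ∧ a3 ∨ a5 ∧ a2   — complement / identity
= ¬a3 ∧ a4 ∧ a5 ∨ a3 ∧ (a4 ∧ a4 ∧ a5 ∨ a4 ∧ a5 ∧ ¬a4) ∨ a5 ∧ a2   — complement / identity
= ¬a3 ∧ a4 ∧ a5 ∨ a3 ∧ a4 ∧ a5 ∨ a5 ∧ a2   — distribution
= a4 ∧ a5 ∨ a5 ∧ a2   — distribution
= (a4 ∨ a2) ∧ a5   — distribution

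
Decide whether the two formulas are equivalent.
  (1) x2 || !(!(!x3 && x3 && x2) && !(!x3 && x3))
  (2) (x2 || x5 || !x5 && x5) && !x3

E1: x2 || !(!(!x3 && x3 && x2) && !(!x3 && x3))
    = x2 || !x3 && x3 && x2 || !x3 && x3   [De Morgan]
    = x2 || !x3 && x3   [absorption]
    = x2   [complement / identity]
E2: (x2 || x5 || !x5 && x5) && !x3
    = (x2 || x5) && !x3   [complement / identity]
These differ: at x2=1, x3=1, x5=0, E1 = 1 but E2 = 0.

No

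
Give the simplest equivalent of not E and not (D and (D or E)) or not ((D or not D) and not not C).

not E and not (D and (D or E)) or not ((D or not D) and not not C)
= not E and not (D and (D or E)) or not not not C   (complement / identity)
= not E and not D or not not not C   (absorption)
= not E and not D or not C   (double negation)

not E and not D or not C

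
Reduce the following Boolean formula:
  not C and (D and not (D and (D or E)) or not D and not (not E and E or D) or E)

not C and (D and not (D and (D or E)) or not D and not (not E and E or D) or E)
= not C and (D and not D or not D and not (not E and E or D) or E)
= not C and (D and not D or not D and not D or E)
= not C and (not D or E)

not C and (not D or E)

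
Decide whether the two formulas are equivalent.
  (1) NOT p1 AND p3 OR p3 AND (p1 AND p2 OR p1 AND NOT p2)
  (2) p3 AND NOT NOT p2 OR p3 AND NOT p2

Yes

E1: NOT p1 AND p3 OR p3 AND (p1 AND p2 OR p1 AND NOT p2)
    = NOT p1 AND p3 OR p3 AND p1   (distribution)
    = p3   (distribution)
E2: p3 AND NOT NOT p2 OR p3 AND NOT p2
    = p3 AND p2 OR p3 AND NOT p2   (double negation)
    = p3   (distribution)
Both reduce to p3, so they are equivalent.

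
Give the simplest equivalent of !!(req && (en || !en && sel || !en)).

req

!!(req && (en || !en && sel || !en))
= !!(req && (en || !en))
= !!req
= req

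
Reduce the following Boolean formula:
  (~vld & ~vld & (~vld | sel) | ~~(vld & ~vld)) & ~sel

(~vld & ~vld & (~vld | sel) | ~~(vld & ~vld)) & ~sel
= (~vld & ~vld | ~~(vld & ~vld)) & ~sel   (absorption)
= (~vld & ~vld | vld & ~vld) & ~sel   (double negation)
= ~vld & ~sel   (distribution)

~vld & ~sel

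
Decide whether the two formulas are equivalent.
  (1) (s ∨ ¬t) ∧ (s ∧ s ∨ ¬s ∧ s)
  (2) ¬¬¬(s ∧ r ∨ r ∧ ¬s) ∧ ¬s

E1: (s ∨ ¬t) ∧ (s ∧ s ∨ ¬s ∧ s)
    = (s ∨ ¬t) ∧ s   — distribution
    = s   — absorption
E2: ¬¬¬(s ∧ r ∨ r ∧ ¬s) ∧ ¬s
    = ¬(s ∧ r ∨ r ∧ ¬s) ∧ ¬s   — double negation
    = ¬r ∧ ¬s   — distribution
These differ: at r=0, s=1, t=0, E1 = 1 but E2 = 0.

No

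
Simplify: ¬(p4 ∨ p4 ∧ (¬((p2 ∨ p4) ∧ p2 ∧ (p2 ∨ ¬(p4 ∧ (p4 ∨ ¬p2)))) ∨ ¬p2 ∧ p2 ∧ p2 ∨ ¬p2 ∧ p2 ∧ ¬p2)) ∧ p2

¬(p4 ∨ p4 ∧ (¬((p2 ∨ p4) ∧ p2 ∧ (p2 ∨ ¬(p4 ∧ (p4 ∨ ¬p2)))) ∨ ¬p2 ∧ p2 ∧ p2 ∨ ¬p2 ∧ p2 ∧ ¬p2)) ∧ p2
= ¬(p4 ∨ p4 ∧ (¬((p2 ∨ p4) ∧ p2 ∧ (p2 ∨ ¬p4)) ∨ ¬p2 ∧ p2 ∧ p2 ∨ ¬p2 ∧ p2 ∧ ¬p2)) ∧ p2   (absorption)
= ¬(p4 ∨ p4 ∧ (¬((p2 ∨ p4) ∧ p2 ∧ (p2 ∨ ¬p4)) ∨ ¬p2 ∧ p2)) ∧ p2   (distribution)
= ¬(p4 ∨ p4 ∧ (¬(p2 ∧ (p2 ∨ ¬p4)) ∨ ¬p2 ∧ p2)) ∧ p2   (absorption)
= ¬(p4 ∨ p4 ∧ ¬(p2 ∧ (p2 ∨ ¬p4))) ∧ p2   (complement / identity)
= ¬(p4 ∨ p4 ∧ ¬p2) ∧ p2   (absorption)
= ¬p4 ∧ p2   (absorption)

¬p4 ∧ p2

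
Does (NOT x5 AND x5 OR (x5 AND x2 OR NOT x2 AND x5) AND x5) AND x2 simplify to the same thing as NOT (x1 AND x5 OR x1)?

E1: (NOT x5 AND x5 OR (x5 AND x2 OR NOT x2 AND x5) AND x5) AND x2
    = (NOT x5 AND x5 OR x5 AND x5) AND x2   [distribution]
    = x5 AND x2   [distribution]
E2: NOT (x1 AND x5 OR x1)
    = NOT x1   [absorption]
These differ: at x1=0, x2=0, x5=0, E1 = 0 but E2 = 1.

No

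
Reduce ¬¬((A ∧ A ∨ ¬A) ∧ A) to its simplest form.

¬¬((A ∧ A ∨ ¬A) ∧ A)
= ¬¬((A ∨ ¬A) ∧ A)   [idempotence]
= (A ∨ ¬A) ∧ A   [double negation]
= A   [complement / identity]

A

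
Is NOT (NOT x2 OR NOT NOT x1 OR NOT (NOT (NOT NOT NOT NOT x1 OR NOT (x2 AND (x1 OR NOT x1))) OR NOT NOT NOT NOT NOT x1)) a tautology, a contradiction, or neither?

NOT (NOT x2 OR NOT NOT x1 OR NOT (NOT (NOT NOT NOT NOT x1 OR NOT (x2 AND (x1 OR NOT x1))) OR NOT NOT NOT NOT NOT x1))
= NOT (NOT x2 OR NOT NOT x1 OR NOT (NOT (NOT NOT NOT NOT x1 OR NOT x2) OR NOT NOT NOT NOT NOT x1))   [complement / identity]
= NOT (NOT x2 OR NOT NOT x1 OR (NOT NOT NOT NOT x1 OR NOT x2) AND NOT NOT NOT NOT x1)   [De Morgan]
= NOT (NOT x2 OR NOT NOT x1 OR NOT NOT NOT NOT x1)   [absorption]
= NOT (NOT x2 OR NOT NOT x1 OR NOT NOT x1)   [double negation]
= NOT (NOT x2 OR NOT NOT x1)   [idempotence]
= x2 AND NOT x1   [De Morgan]
This depends on x1, x2, so it is not a constant.

neither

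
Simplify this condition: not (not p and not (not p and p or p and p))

p

not (not p and not (not p and p or p and p))
= not (not p and not p)   (distribution)
= p or p   (De Morgan)
= p   (idempotence)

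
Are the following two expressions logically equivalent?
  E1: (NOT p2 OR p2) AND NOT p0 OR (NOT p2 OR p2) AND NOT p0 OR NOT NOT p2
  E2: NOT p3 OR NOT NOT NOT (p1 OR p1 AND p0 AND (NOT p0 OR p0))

No

E1: (NOT p2 OR p2) AND NOT p0 OR (NOT p2 OR p2) AND NOT p0 OR NOT NOT p2
    = (NOT p2 OR p2) AND NOT p0 OR NOT NOT p2   (idempotence)
    = (NOT p2 OR p2) AND NOT p0 OR p2   (double negation)
    = NOT p0 OR p2   (complement / identity)
E2: NOT p3 OR NOT NOT NOT (p1 OR p1 AND p0 AND (NOT p0 OR p0))
    = NOT p3 OR NOT NOT NOT (p1 OR p1 AND p0)   (complement / identity)
    = NOT p3 OR NOT NOT NOT p1   (absorption)
    = NOT p3 OR NOT p1   (double negation)
These differ: at p0=1, p1=0, p2=0, p3=0, E1 = 0 but E2 = 1.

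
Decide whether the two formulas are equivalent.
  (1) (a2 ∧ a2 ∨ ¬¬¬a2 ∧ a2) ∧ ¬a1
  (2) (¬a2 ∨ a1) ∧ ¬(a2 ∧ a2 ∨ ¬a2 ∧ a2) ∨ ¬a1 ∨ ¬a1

E1: (a2 ∧ a2 ∨ ¬¬¬a2 ∧ a2) ∧ ¬a1
    = (a2 ∧ a2 ∨ ¬a2 ∧ a2) ∧ ¬a1
    = a2 ∧ ¬a1
E2: (¬a2 ∨ a1) ∧ ¬(a2 ∧ a2 ∨ ¬a2 ∧ a2) ∨ ¬a1 ∨ ¬a1
    = (¬a2 ∨ a1) ∧ ¬a2 ∨ ¬a1 ∨ ¬a1
    = (¬a2 ∨ a1) ∧ ¬a2 ∨ ¬a1
    = ¬a2 ∨ ¬a1
These differ: at a1=0, a2=0, E1 = 0 but E2 = 1.

No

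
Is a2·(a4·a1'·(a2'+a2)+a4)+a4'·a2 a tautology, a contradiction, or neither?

a2·(a4·a1'·(a2'+a2)+a4)+a4'·a2
= a2·(a4·a1'·(a2'+a2)+a4+a4')   [distribution]
= a2·(a4·a1'+a4+a4')   [complement / identity]
= a2·(a4+a4')   [absorption]
= a2   [complement / identity]
This depends on a2, so it is not a constant.

neither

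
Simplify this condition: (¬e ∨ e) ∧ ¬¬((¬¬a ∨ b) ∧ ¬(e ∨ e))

(¬e ∨ e) ∧ ¬¬((¬¬a ∨ b) ∧ ¬(e ∨ e))
= (¬e ∨ e) ∧ (¬¬a ∨ b) ∧ ¬(e ∨ e)
= (¬e ∨ e) ∧ (a ∨ b) ∧ ¬(e ∨ e)
= (a ∨ b) ∧ ¬(e ∨ e)
= (a ∨ b) ∧ ¬e

(a ∨ b) ∧ ¬e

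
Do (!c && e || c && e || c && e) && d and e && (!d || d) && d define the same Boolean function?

Yes

E1: (!c && e || c && e || c && e) && d
    = (!c && e || c && e) && d   [idempotence]
    = e && d   [distribution]
E2: e && (!d || d) && d
    = e && d   [complement / identity]
Both reduce to e && d, so they are equivalent.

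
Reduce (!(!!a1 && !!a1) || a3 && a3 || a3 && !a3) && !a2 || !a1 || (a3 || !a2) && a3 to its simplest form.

!a1 || a3

(!(!!a1 && !!a1) || a3 && a3 || a3 && !a3) && !a2 || !a1 || (a3 || !a2) && a3
= (!(!!a1 && !!a1) || a3) && !a2 || !a1 || (a3 || !a2) && a3   [distribution]
= (!(!!a1 && !!a1) || a3) && !a2 || !a1 || a3   [absorption]
= (!!!a1 || a3) && !a2 || !a1 || a3   [idempotence]
= (!a1 || a3) && !a2 || !a1 || a3   [double negation]
= !a1 || a3   [absorption]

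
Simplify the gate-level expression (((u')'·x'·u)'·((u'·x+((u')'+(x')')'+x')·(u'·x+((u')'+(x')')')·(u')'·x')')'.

(((u')'·x'·u)'·((u'·x+((u')'+(x')')'+x')·(u'·x+((u')'+(x')')')·(u')'·x')')'
= (((u')'·x'·u)'·((u'·x+((u')'+(x')')')·(u')'·x')')'
= (((u')'·x'·u)'·((u'·x+u'·x')·(u')'·x')')'
= (((u')'·x'·u)'·(u'·(u')'·x')')'
= (u')'·x'·u+u'·(u')'·x'
= (u')'·x'
= u·x'

u·x'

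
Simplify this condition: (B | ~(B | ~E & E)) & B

B

(B | ~(B | ~E & E)) & B
= (B | ~B) & B   (complement / identity)
= B   (complement / identity)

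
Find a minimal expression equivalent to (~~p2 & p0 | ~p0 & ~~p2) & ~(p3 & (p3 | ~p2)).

p2 & ~p3

(~~p2 & p0 | ~p0 & ~~p2) & ~(p3 & (p3 | ~p2))
= (~~p2 & p0 | ~p0 & ~~p2) & ~p3   (absorption)
= ~~p2 & ~p3   (distribution)
= p2 & ~p3   (double negation)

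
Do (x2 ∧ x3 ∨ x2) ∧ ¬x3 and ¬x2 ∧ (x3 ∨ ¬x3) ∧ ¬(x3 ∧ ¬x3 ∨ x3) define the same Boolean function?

E1: (x2 ∧ x3 ∨ x2) ∧ ¬x3
    = x2 ∧ ¬x3
E2: ¬x2 ∧ (x3 ∨ ¬x3) ∧ ¬(x3 ∧ ¬x3 ∨ x3)
    = ¬x2 ∧ ¬(x3 ∧ ¬x3 ∨ x3)
    = ¬x2 ∧ ¬x3
These differ: at x2=1, x3=0, E1 = 1 but E2 = 0.

No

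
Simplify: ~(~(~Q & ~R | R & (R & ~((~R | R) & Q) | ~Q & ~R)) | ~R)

~(~(~Q & ~R | R & (R & ~((~R | R) & Q) | ~Q & ~R)) | ~R)
= (~Q & ~R | R & (R & ~((~R | R) & Q) | ~Q & ~R)) & R   [De Morgan]
= (~Q & ~R | R & (R & ~Q | ~Q & ~R)) & R   [complement / identity]
= (~Q & ~R | R & ~Q) & R   [distribution]
= ~Q & R   [distribution]

~Q & R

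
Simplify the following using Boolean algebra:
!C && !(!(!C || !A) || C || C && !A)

!C

!C && !(!(!C || !A) || C || C && !A)
= !C && !(C && A || C || C && !A)   (De Morgan)
= !C && !(C || C && !A)   (absorption)
= !C && !C   (absorption)
= !C   (idempotence)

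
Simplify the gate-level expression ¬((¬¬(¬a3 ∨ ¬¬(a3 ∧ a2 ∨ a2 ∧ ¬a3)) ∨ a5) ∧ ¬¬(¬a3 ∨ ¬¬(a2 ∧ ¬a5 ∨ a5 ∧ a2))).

¬((¬¬(¬a3 ∨ ¬¬(a3 ∧ a2 ∨ a2 ∧ ¬a3)) ∨ a5) ∧ ¬¬(¬a3 ∨ ¬¬(a2 ∧ ¬a5 ∨ a5 ∧ a2)))
= ¬((¬¬(¬a3 ∨ ¬¬a2) ∨ a5) ∧ ¬¬(¬a3 ∨ ¬¬(a2 ∧ ¬a5 ∨ a5 ∧ a2)))   (distribution)
= ¬((¬¬(¬a3 ∨ ¬¬a2) ∨ a5) ∧ ¬¬(¬a3 ∨ ¬¬a2))   (distribution)
= ¬¬¬(¬a3 ∨ ¬¬a2)   (absorption)
= ¬(¬a3 ∨ ¬¬a2)   (double negation)
= a3 ∧ ¬a2   (De Morgan)

a3 ∧ ¬a2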